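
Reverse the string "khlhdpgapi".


Input: khlhdpgapi
Reading characters right to left:
  Position 9: 'i'
  Position 8: 'p'
  Position 7: 'a'
  Position 6: 'g'
  Position 5: 'p'
  Position 4: 'd'
  Position 3: 'h'
  Position 2: 'l'
  Position 1: 'h'
  Position 0: 'k'
Reversed: ipagpdhlhk

ipagpdhlhk


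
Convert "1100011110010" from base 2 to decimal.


Input: "1100011110010" in base 2
Positional expansion:
  Digit '1' (value 1) x 2^12 = 4096
  Digit '1' (value 1) x 2^11 = 2048
  Digit '0' (value 0) x 2^10 = 0
  Digit '0' (value 0) x 2^9 = 0
  Digit '0' (value 0) x 2^8 = 0
  Digit '1' (value 1) x 2^7 = 128
  Digit '1' (value 1) x 2^6 = 64
  Digit '1' (value 1) x 2^5 = 32
  Digit '1' (value 1) x 2^4 = 16
  Digit '0' (value 0) x 2^3 = 0
  Digit '0' (value 0) x 2^2 = 0
  Digit '1' (value 1) x 2^1 = 2
  Digit '0' (value 0) x 2^0 = 0
Sum = 6386

6386


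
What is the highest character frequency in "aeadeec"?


Input: aeadeec
Character counts:
  'a': 2
  'c': 1
  'd': 1
  'e': 3
Maximum frequency: 3

3


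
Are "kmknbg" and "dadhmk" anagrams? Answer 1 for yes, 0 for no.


Strings: "kmknbg", "dadhmk"
Sorted first:  bgkkmn
Sorted second: addhkm
Differ at position 0: 'b' vs 'a' => not anagrams

0


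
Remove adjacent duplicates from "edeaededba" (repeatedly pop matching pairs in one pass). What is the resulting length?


Input: edeaededba
Stack-based adjacent duplicate removal:
  Read 'e': push. Stack: e
  Read 'd': push. Stack: ed
  Read 'e': push. Stack: ede
  Read 'a': push. Stack: edea
  Read 'e': push. Stack: edeae
  Read 'd': push. Stack: edeaed
  Read 'e': push. Stack: edeaede
  Read 'd': push. Stack: edeaeded
  Read 'b': push. Stack: edeaededb
  Read 'a': push. Stack: edeaededba
Final stack: "edeaededba" (length 10)

10


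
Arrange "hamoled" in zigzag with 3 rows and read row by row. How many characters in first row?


Zigzag "hamoled" into 3 rows:
Placing characters:
  'h' => row 0
  'a' => row 1
  'm' => row 2
  'o' => row 1
  'l' => row 0
  'e' => row 1
  'd' => row 2
Rows:
  Row 0: "hl"
  Row 1: "aoe"
  Row 2: "md"
First row length: 2

2


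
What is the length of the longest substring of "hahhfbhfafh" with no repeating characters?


Input: "hahhfbhfafh"
Sliding window (track last position of each char):
  Position 0 ('h'): window [0,0] length 1 -- new best
  Position 1 ('a'): window [0,1] length 2 -- new best
  Position 2 ('h'): repeat (last at 0), move window start to 1
  Position 2 ('h'): window [1,2] length 2
  Position 3 ('h'): repeat (last at 2), move window start to 3
  Position 3 ('h'): window [3,3] length 1
  Position 4 ('f'): window [3,4] length 2
  Position 5 ('b'): window [3,5] length 3 -- new best
  Position 6 ('h'): repeat (last at 3), move window start to 4
  Position 6 ('h'): window [4,6] length 3
  Position 7 ('f'): repeat (last at 4), move window start to 5
  Position 7 ('f'): window [5,7] length 3
  Position 8 ('a'): window [5,8] length 4 -- new best
  Position 9 ('f'): repeat (last at 7), move window start to 8
  Position 9 ('f'): window [8,9] length 2
  Position 10 ('h'): window [8,10] length 3
Longest substring with no repeats: "bhfa" with length 4

4


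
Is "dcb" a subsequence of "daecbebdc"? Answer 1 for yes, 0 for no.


Check if "dcb" is a subsequence of "daecbebdc"
Greedy scan:
  Position 0 ('d'): matches sub[0] = 'd'
  Position 1 ('a'): no match needed
  Position 2 ('e'): no match needed
  Position 3 ('c'): matches sub[1] = 'c'
  Position 4 ('b'): matches sub[2] = 'b'
  Position 5 ('e'): no match needed
  Position 6 ('b'): no match needed
  Position 7 ('d'): no match needed
  Position 8 ('c'): no match needed
All 3 characters matched => is a subsequence

1


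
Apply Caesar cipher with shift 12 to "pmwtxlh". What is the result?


Caesar cipher: shift "pmwtxlh" by 12
  'p' (pos 15) + 12 = pos 1 = 'b'
  'm' (pos 12) + 12 = pos 24 = 'y'
  'w' (pos 22) + 12 = pos 8 = 'i'
  't' (pos 19) + 12 = pos 5 = 'f'
  'x' (pos 23) + 12 = pos 9 = 'j'
  'l' (pos 11) + 12 = pos 23 = 'x'
  'h' (pos 7) + 12 = pos 19 = 't'
Result: byifjxt

byifjxt


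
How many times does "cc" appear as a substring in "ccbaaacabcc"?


Searching for "cc" in "ccbaaacabcc"
Scanning each position:
  Position 0: "cc" => MATCH
  Position 1: "cb" => no
  Position 2: "ba" => no
  Position 3: "aa" => no
  Position 4: "aa" => no
  Position 5: "ac" => no
  Position 6: "ca" => no
  Position 7: "ab" => no
  Position 8: "bc" => no
  Position 9: "cc" => MATCH
Total occurrences: 2

2


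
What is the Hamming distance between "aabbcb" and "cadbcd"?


Comparing "aabbcb" and "cadbcd" position by position:
  Position 0: 'a' vs 'c' => differ
  Position 1: 'a' vs 'a' => same
  Position 2: 'b' vs 'd' => differ
  Position 3: 'b' vs 'b' => same
  Position 4: 'c' vs 'c' => same
  Position 5: 'b' vs 'd' => differ
Total differences (Hamming distance): 3

3


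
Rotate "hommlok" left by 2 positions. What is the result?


Input: "hommlok", rotate left by 2
First 2 characters: "ho"
Remaining characters: "mmlok"
Concatenate remaining + first: "mmlok" + "ho" = "mmlokho"

mmlokho


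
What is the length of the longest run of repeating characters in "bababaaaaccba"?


Input: "bababaaaaccba"
Scanning for longest run:
  Position 1 ('a'): new char, reset run to 1
  Position 2 ('b'): new char, reset run to 1
  Position 3 ('a'): new char, reset run to 1
  Position 4 ('b'): new char, reset run to 1
  Position 5 ('a'): new char, reset run to 1
  Position 6 ('a'): continues run of 'a', length=2
  Position 7 ('a'): continues run of 'a', length=3
  Position 8 ('a'): continues run of 'a', length=4
  Position 9 ('c'): new char, reset run to 1
  Position 10 ('c'): continues run of 'c', length=2
  Position 11 ('b'): new char, reset run to 1
  Position 12 ('a'): new char, reset run to 1
Longest run: 'a' with length 4

4


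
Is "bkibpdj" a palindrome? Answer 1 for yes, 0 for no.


Input: bkibpdj
Reversed: jdpbikb
  Compare pos 0 ('b') with pos 6 ('j'): MISMATCH
  Compare pos 1 ('k') with pos 5 ('d'): MISMATCH
  Compare pos 2 ('i') with pos 4 ('p'): MISMATCH
Result: not a palindrome

0


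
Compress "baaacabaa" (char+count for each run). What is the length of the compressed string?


Input: baaacabaa
Runs:
  'b' x 1 => "b1"
  'a' x 3 => "a3"
  'c' x 1 => "c1"
  'a' x 1 => "a1"
  'b' x 1 => "b1"
  'a' x 2 => "a2"
Compressed: "b1a3c1a1b1a2"
Compressed length: 12

12


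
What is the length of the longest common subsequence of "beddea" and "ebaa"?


LCS of "beddea" and "ebaa"
DP table:
           e    b    a    a
      0    0    0    0    0
  b   0    0    1    1    1
  e   0    1    1    1    1
  d   0    1    1    1    1
  d   0    1    1    1    1
  e   0    1    1    1    1
  a   0    1    1    2    2
LCS length = dp[6][4] = 2

2


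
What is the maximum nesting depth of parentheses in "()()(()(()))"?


Input: "()()(()(()))"
Tracking depth:
  Position 0 '(': depth becomes 1
  Position 1 ')': depth becomes 0
  Position 2 '(': depth becomes 1
  Position 3 ')': depth becomes 0
  Position 4 '(': depth becomes 1
  Position 5 '(': depth becomes 2
  Position 6 ')': depth becomes 1
  Position 7 '(': depth becomes 2
  Position 8 '(': depth becomes 3
  Position 9 ')': depth becomes 2
  Position 10 ')': depth becomes 1
  Position 11 ')': depth becomes 0
Maximum depth reached: 3

3


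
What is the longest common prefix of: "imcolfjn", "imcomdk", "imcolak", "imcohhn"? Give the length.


Words: imcolfjn, imcomdk, imcolak, imcohhn
  Position 0: all 'i' => match
  Position 1: all 'm' => match
  Position 2: all 'c' => match
  Position 3: all 'o' => match
  Position 4: ('l', 'm', 'l', 'h') => mismatch, stop
LCP = "imco" (length 4)

4


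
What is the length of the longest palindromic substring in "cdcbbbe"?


Input: "cdcbbbe"
Checking substrings for palindromes:
  [0:3] "cdc" (len 3) => palindrome
  [3:6] "bbb" (len 3) => palindrome
  [3:5] "bb" (len 2) => palindrome
  [4:6] "bb" (len 2) => palindrome
Longest palindromic substring: "cdc" with length 3

3


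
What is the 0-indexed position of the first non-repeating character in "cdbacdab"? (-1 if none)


Input: cdbacdab
Character frequencies:
  'a': 2
  'b': 2
  'c': 2
  'd': 2
Scanning left to right for freq == 1:
  Position 0 ('c'): freq=2, skip
  Position 1 ('d'): freq=2, skip
  Position 2 ('b'): freq=2, skip
  Position 3 ('a'): freq=2, skip
  Position 4 ('c'): freq=2, skip
  Position 5 ('d'): freq=2, skip
  Position 6 ('a'): freq=2, skip
  Position 7 ('b'): freq=2, skip
  No unique character found => answer = -1

-1


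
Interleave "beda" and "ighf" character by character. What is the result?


Interleaving "beda" and "ighf":
  Position 0: 'b' from first, 'i' from second => "bi"
  Position 1: 'e' from first, 'g' from second => "eg"
  Position 2: 'd' from first, 'h' from second => "dh"
  Position 3: 'a' from first, 'f' from second => "af"
Result: biegdhaf

biegdhaf


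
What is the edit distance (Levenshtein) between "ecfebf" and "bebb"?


Computing edit distance: "ecfebf" -> "bebb"
DP table:
           b    e    b    b
      0    1    2    3    4
  e   1    1    1    2    3
  c   2    2    2    2    3
  f   3    3    3    3    3
  e   4    4    3    4    4
  b   5    4    4    3    4
  f   6    5    5    4    4
Edit distance = dp[6][4] = 4

4


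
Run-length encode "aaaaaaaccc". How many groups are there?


Input: aaaaaaaccc
Scanning for consecutive runs:
  Group 1: 'a' x 7 (positions 0-6)
  Group 2: 'c' x 3 (positions 7-9)
Total groups: 2

2


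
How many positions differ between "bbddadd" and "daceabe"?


Comparing "bbddadd" and "daceabe" position by position:
  Position 0: 'b' vs 'd' => DIFFER
  Position 1: 'b' vs 'a' => DIFFER
  Position 2: 'd' vs 'c' => DIFFER
  Position 3: 'd' vs 'e' => DIFFER
  Position 4: 'a' vs 'a' => same
  Position 5: 'd' vs 'b' => DIFFER
  Position 6: 'd' vs 'e' => DIFFER
Positions that differ: 6

6


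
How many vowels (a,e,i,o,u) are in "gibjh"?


Input: gibjh
Checking each character:
  'g' at position 0: consonant
  'i' at position 1: vowel (running total: 1)
  'b' at position 2: consonant
  'j' at position 3: consonant
  'h' at position 4: consonant
Total vowels: 1

1


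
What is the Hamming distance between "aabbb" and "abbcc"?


Comparing "aabbb" and "abbcc" position by position:
  Position 0: 'a' vs 'a' => same
  Position 1: 'a' vs 'b' => differ
  Position 2: 'b' vs 'b' => same
  Position 3: 'b' vs 'c' => differ
  Position 4: 'b' vs 'c' => differ
Total differences (Hamming distance): 3

3


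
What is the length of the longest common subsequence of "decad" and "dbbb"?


LCS of "decad" and "dbbb"
DP table:
           d    b    b    b
      0    0    0    0    0
  d   0    1    1    1    1
  e   0    1    1    1    1
  c   0    1    1    1    1
  a   0    1    1    1    1
  d   0    1    1    1    1
LCS length = dp[5][4] = 1

1


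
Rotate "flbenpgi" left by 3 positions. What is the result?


Input: "flbenpgi", rotate left by 3
First 3 characters: "flb"
Remaining characters: "enpgi"
Concatenate remaining + first: "enpgi" + "flb" = "enpgiflb"

enpgiflb


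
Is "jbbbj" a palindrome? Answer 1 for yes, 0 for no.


Input: jbbbj
Reversed: jbbbj
  Compare pos 0 ('j') with pos 4 ('j'): match
  Compare pos 1 ('b') with pos 3 ('b'): match
Result: palindrome

1


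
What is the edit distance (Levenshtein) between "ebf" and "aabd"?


Computing edit distance: "ebf" -> "aabd"
DP table:
           a    a    b    d
      0    1    2    3    4
  e   1    1    2    3    4
  b   2    2    2    2    3
  f   3    3    3    3    3
Edit distance = dp[3][4] = 3

3


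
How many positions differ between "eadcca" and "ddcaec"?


Comparing "eadcca" and "ddcaec" position by position:
  Position 0: 'e' vs 'd' => DIFFER
  Position 1: 'a' vs 'd' => DIFFER
  Position 2: 'd' vs 'c' => DIFFER
  Position 3: 'c' vs 'a' => DIFFER
  Position 4: 'c' vs 'e' => DIFFER
  Position 5: 'a' vs 'c' => DIFFER
Positions that differ: 6

6


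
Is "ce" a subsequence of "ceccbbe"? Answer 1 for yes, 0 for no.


Check if "ce" is a subsequence of "ceccbbe"
Greedy scan:
  Position 0 ('c'): matches sub[0] = 'c'
  Position 1 ('e'): matches sub[1] = 'e'
  Position 2 ('c'): no match needed
  Position 3 ('c'): no match needed
  Position 4 ('b'): no match needed
  Position 5 ('b'): no match needed
  Position 6 ('e'): no match needed
All 2 characters matched => is a subsequence

1


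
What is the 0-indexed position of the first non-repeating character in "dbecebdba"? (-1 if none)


Input: dbecebdba
Character frequencies:
  'a': 1
  'b': 3
  'c': 1
  'd': 2
  'e': 2
Scanning left to right for freq == 1:
  Position 0 ('d'): freq=2, skip
  Position 1 ('b'): freq=3, skip
  Position 2 ('e'): freq=2, skip
  Position 3 ('c'): unique! => answer = 3

3


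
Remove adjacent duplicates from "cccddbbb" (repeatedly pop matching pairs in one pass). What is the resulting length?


Input: cccddbbb
Stack-based adjacent duplicate removal:
  Read 'c': push. Stack: c
  Read 'c': matches stack top 'c' => pop. Stack: (empty)
  Read 'c': push. Stack: c
  Read 'd': push. Stack: cd
  Read 'd': matches stack top 'd' => pop. Stack: c
  Read 'b': push. Stack: cb
  Read 'b': matches stack top 'b' => pop. Stack: c
  Read 'b': push. Stack: cb
Final stack: "cb" (length 2)

2


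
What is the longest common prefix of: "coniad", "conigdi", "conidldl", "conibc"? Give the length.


Words: coniad, conigdi, conidldl, conibc
  Position 0: all 'c' => match
  Position 1: all 'o' => match
  Position 2: all 'n' => match
  Position 3: all 'i' => match
  Position 4: ('a', 'g', 'd', 'b') => mismatch, stop
LCP = "coni" (length 4)

4


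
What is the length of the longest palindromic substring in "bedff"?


Input: "bedff"
Checking substrings for palindromes:
  [3:5] "ff" (len 2) => palindrome
Longest palindromic substring: "ff" with length 2

2


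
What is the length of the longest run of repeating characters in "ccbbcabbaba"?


Input: "ccbbcabbaba"
Scanning for longest run:
  Position 1 ('c'): continues run of 'c', length=2
  Position 2 ('b'): new char, reset run to 1
  Position 3 ('b'): continues run of 'b', length=2
  Position 4 ('c'): new char, reset run to 1
  Position 5 ('a'): new char, reset run to 1
  Position 6 ('b'): new char, reset run to 1
  Position 7 ('b'): continues run of 'b', length=2
  Position 8 ('a'): new char, reset run to 1
  Position 9 ('b'): new char, reset run to 1
  Position 10 ('a'): new char, reset run to 1
Longest run: 'c' with length 2

2


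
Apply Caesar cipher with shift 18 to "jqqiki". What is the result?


Caesar cipher: shift "jqqiki" by 18
  'j' (pos 9) + 18 = pos 1 = 'b'
  'q' (pos 16) + 18 = pos 8 = 'i'
  'q' (pos 16) + 18 = pos 8 = 'i'
  'i' (pos 8) + 18 = pos 0 = 'a'
  'k' (pos 10) + 18 = pos 2 = 'c'
  'i' (pos 8) + 18 = pos 0 = 'a'
Result: biiaca

biiaca


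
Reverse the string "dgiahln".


Input: dgiahln
Reading characters right to left:
  Position 6: 'n'
  Position 5: 'l'
  Position 4: 'h'
  Position 3: 'a'
  Position 2: 'i'
  Position 1: 'g'
  Position 0: 'd'
Reversed: nlhaigd

nlhaigd


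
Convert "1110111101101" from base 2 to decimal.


Input: "1110111101101" in base 2
Positional expansion:
  Digit '1' (value 1) x 2^12 = 4096
  Digit '1' (value 1) x 2^11 = 2048
  Digit '1' (value 1) x 2^10 = 1024
  Digit '0' (value 0) x 2^9 = 0
  Digit '1' (value 1) x 2^8 = 256
  Digit '1' (value 1) x 2^7 = 128
  Digit '1' (value 1) x 2^6 = 64
  Digit '1' (value 1) x 2^5 = 32
  Digit '0' (value 0) x 2^4 = 0
  Digit '1' (value 1) x 2^3 = 8
  Digit '1' (value 1) x 2^2 = 4
  Digit '0' (value 0) x 2^1 = 0
  Digit '1' (value 1) x 2^0 = 1
Sum = 7661

7661


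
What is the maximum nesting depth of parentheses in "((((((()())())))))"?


Input: "((((((()())())))))"
Tracking depth:
  Position 0 '(': depth becomes 1
  Position 1 '(': depth becomes 2
  Position 2 '(': depth becomes 3
  Position 3 '(': depth becomes 4
  Position 4 '(': depth becomes 5
  Position 5 '(': depth becomes 6
  Position 6 '(': depth becomes 7
  Position 7 ')': depth becomes 6
  Position 8 '(': depth becomes 7
  Position 9 ')': depth becomes 6
  Position 10 ')': depth becomes 5
  Position 11 '(': depth becomes 6
  Position 12 ')': depth becomes 5
  Position 13 ')': depth becomes 4
  Position 14 ')': depth becomes 3
  Position 15 ')': depth becomes 2
  Position 16 ')': depth becomes 1
  Position 17 ')': depth becomes 0
Maximum depth reached: 7

7


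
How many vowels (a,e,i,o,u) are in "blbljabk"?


Input: blbljabk
Checking each character:
  'b' at position 0: consonant
  'l' at position 1: consonant
  'b' at position 2: consonant
  'l' at position 3: consonant
  'j' at position 4: consonant
  'a' at position 5: vowel (running total: 1)
  'b' at position 6: consonant
  'k' at position 7: consonant
Total vowels: 1

1


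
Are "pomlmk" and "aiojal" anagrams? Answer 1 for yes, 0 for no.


Strings: "pomlmk", "aiojal"
Sorted first:  klmmop
Sorted second: aaijlo
Differ at position 0: 'k' vs 'a' => not anagrams

0


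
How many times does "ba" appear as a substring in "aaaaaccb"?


Searching for "ba" in "aaaaaccb"
Scanning each position:
  Position 0: "aa" => no
  Position 1: "aa" => no
  Position 2: "aa" => no
  Position 3: "aa" => no
  Position 4: "ac" => no
  Position 5: "cc" => no
  Position 6: "cb" => no
Total occurrences: 0

0


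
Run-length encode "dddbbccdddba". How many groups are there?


Input: dddbbccdddba
Scanning for consecutive runs:
  Group 1: 'd' x 3 (positions 0-2)
  Group 2: 'b' x 2 (positions 3-4)
  Group 3: 'c' x 2 (positions 5-6)
  Group 4: 'd' x 3 (positions 7-9)
  Group 5: 'b' x 1 (positions 10-10)
  Group 6: 'a' x 1 (positions 11-11)
Total groups: 6

6


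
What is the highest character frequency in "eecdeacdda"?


Input: eecdeacdda
Character counts:
  'a': 2
  'c': 2
  'd': 3
  'e': 3
Maximum frequency: 3

3


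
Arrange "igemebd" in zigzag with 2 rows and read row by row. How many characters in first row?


Zigzag "igemebd" into 2 rows:
Placing characters:
  'i' => row 0
  'g' => row 1
  'e' => row 0
  'm' => row 1
  'e' => row 0
  'b' => row 1
  'd' => row 0
Rows:
  Row 0: "ieed"
  Row 1: "gmb"
First row length: 4

4


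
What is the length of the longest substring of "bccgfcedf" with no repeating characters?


Input: "bccgfcedf"
Sliding window (track last position of each char):
  Position 0 ('b'): window [0,0] length 1 -- new best
  Position 1 ('c'): window [0,1] length 2 -- new best
  Position 2 ('c'): repeat (last at 1), move window start to 2
  Position 2 ('c'): window [2,2] length 1
  Position 3 ('g'): window [2,3] length 2
  Position 4 ('f'): window [2,4] length 3 -- new best
  Position 5 ('c'): repeat (last at 2), move window start to 3
  Position 5 ('c'): window [3,5] length 3
  Position 6 ('e'): window [3,6] length 4 -- new best
  Position 7 ('d'): window [3,7] length 5 -- new best
  Position 8 ('f'): repeat (last at 4), move window start to 5
  Position 8 ('f'): window [5,8] length 4
Longest substring with no repeats: "gfced" with length 5

5


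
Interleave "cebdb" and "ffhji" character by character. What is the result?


Interleaving "cebdb" and "ffhji":
  Position 0: 'c' from first, 'f' from second => "cf"
  Position 1: 'e' from first, 'f' from second => "ef"
  Position 2: 'b' from first, 'h' from second => "bh"
  Position 3: 'd' from first, 'j' from second => "dj"
  Position 4: 'b' from first, 'i' from second => "bi"
Result: cfefbhdjbi

cfefbhdjbi


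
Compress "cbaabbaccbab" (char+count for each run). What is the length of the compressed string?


Input: cbaabbaccbab
Runs:
  'c' x 1 => "c1"
  'b' x 1 => "b1"
  'a' x 2 => "a2"
  'b' x 2 => "b2"
  'a' x 1 => "a1"
  'c' x 2 => "c2"
  'b' x 1 => "b1"
  'a' x 1 => "a1"
  'b' x 1 => "b1"
Compressed: "c1b1a2b2a1c2b1a1b1"
Compressed length: 18

18


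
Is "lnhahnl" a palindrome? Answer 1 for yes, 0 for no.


Input: lnhahnl
Reversed: lnhahnl
  Compare pos 0 ('l') with pos 6 ('l'): match
  Compare pos 1 ('n') with pos 5 ('n'): match
  Compare pos 2 ('h') with pos 4 ('h'): match
Result: palindrome

1


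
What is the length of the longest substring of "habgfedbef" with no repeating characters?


Input: "habgfedbef"
Sliding window (track last position of each char):
  Position 0 ('h'): window [0,0] length 1 -- new best
  Position 1 ('a'): window [0,1] length 2 -- new best
  Position 2 ('b'): window [0,2] length 3 -- new best
  Position 3 ('g'): window [0,3] length 4 -- new best
  Position 4 ('f'): window [0,4] length 5 -- new best
  Position 5 ('e'): window [0,5] length 6 -- new best
  Position 6 ('d'): window [0,6] length 7 -- new best
  Position 7 ('b'): repeat (last at 2), move window start to 3
  Position 7 ('b'): window [3,7] length 5
  Position 8 ('e'): repeat (last at 5), move window start to 6
  Position 8 ('e'): window [6,8] length 3
  Position 9 ('f'): window [6,9] length 4
Longest substring with no repeats: "habgfed" with length 7

7


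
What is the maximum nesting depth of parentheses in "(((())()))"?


Input: "(((())()))"
Tracking depth:
  Position 0 '(': depth becomes 1
  Position 1 '(': depth becomes 2
  Position 2 '(': depth becomes 3
  Position 3 '(': depth becomes 4
  Position 4 ')': depth becomes 3
  Position 5 ')': depth becomes 2
  Position 6 '(': depth becomes 3
  Position 7 ')': depth becomes 2
  Position 8 ')': depth becomes 1
  Position 9 ')': depth becomes 0
Maximum depth reached: 4

4


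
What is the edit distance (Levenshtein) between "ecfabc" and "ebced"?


Computing edit distance: "ecfabc" -> "ebced"
DP table:
           e    b    c    e    d
      0    1    2    3    4    5
  e   1    0    1    2    3    4
  c   2    1    1    1    2    3
  f   3    2    2    2    2    3
  a   4    3    3    3    3    3
  b   5    4    3    4    4    4
  c   6    5    4    3    4    5
Edit distance = dp[6][5] = 5

5


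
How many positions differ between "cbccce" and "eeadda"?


Comparing "cbccce" and "eeadda" position by position:
  Position 0: 'c' vs 'e' => DIFFER
  Position 1: 'b' vs 'e' => DIFFER
  Position 2: 'c' vs 'a' => DIFFER
  Position 3: 'c' vs 'd' => DIFFER
  Position 4: 'c' vs 'd' => DIFFER
  Position 5: 'e' vs 'a' => DIFFER
Positions that differ: 6

6


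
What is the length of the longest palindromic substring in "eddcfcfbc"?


Input: "eddcfcfbc"
Checking substrings for palindromes:
  [3:6] "cfc" (len 3) => palindrome
  [4:7] "fcf" (len 3) => palindrome
  [1:3] "dd" (len 2) => palindrome
Longest palindromic substring: "cfc" with length 3

3


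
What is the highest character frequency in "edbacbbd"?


Input: edbacbbd
Character counts:
  'a': 1
  'b': 3
  'c': 1
  'd': 2
  'e': 1
Maximum frequency: 3

3


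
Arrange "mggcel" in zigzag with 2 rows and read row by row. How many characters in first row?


Zigzag "mggcel" into 2 rows:
Placing characters:
  'm' => row 0
  'g' => row 1
  'g' => row 0
  'c' => row 1
  'e' => row 0
  'l' => row 1
Rows:
  Row 0: "mge"
  Row 1: "gcl"
First row length: 3

3


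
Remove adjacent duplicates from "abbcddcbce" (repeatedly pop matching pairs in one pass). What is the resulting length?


Input: abbcddcbce
Stack-based adjacent duplicate removal:
  Read 'a': push. Stack: a
  Read 'b': push. Stack: ab
  Read 'b': matches stack top 'b' => pop. Stack: a
  Read 'c': push. Stack: ac
  Read 'd': push. Stack: acd
  Read 'd': matches stack top 'd' => pop. Stack: ac
  Read 'c': matches stack top 'c' => pop. Stack: a
  Read 'b': push. Stack: ab
  Read 'c': push. Stack: abc
  Read 'e': push. Stack: abce
Final stack: "abce" (length 4)

4


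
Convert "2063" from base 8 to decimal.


Input: "2063" in base 8
Positional expansion:
  Digit '2' (value 2) x 8^3 = 1024
  Digit '0' (value 0) x 8^2 = 0
  Digit '6' (value 6) x 8^1 = 48
  Digit '3' (value 3) x 8^0 = 3
Sum = 1075

1075


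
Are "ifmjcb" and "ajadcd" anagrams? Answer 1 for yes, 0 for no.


Strings: "ifmjcb", "ajadcd"
Sorted first:  bcfijm
Sorted second: aacddj
Differ at position 0: 'b' vs 'a' => not anagrams

0


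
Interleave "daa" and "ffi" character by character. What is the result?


Interleaving "daa" and "ffi":
  Position 0: 'd' from first, 'f' from second => "df"
  Position 1: 'a' from first, 'f' from second => "af"
  Position 2: 'a' from first, 'i' from second => "ai"
Result: dfafai

dfafai


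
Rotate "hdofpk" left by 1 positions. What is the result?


Input: "hdofpk", rotate left by 1
First 1 characters: "h"
Remaining characters: "dofpk"
Concatenate remaining + first: "dofpk" + "h" = "dofpkh"

dofpkh


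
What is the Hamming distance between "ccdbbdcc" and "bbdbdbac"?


Comparing "ccdbbdcc" and "bbdbdbac" position by position:
  Position 0: 'c' vs 'b' => differ
  Position 1: 'c' vs 'b' => differ
  Position 2: 'd' vs 'd' => same
  Position 3: 'b' vs 'b' => same
  Position 4: 'b' vs 'd' => differ
  Position 5: 'd' vs 'b' => differ
  Position 6: 'c' vs 'a' => differ
  Position 7: 'c' vs 'c' => same
Total differences (Hamming distance): 5

5


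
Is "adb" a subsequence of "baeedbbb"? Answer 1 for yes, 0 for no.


Check if "adb" is a subsequence of "baeedbbb"
Greedy scan:
  Position 0 ('b'): no match needed
  Position 1 ('a'): matches sub[0] = 'a'
  Position 2 ('e'): no match needed
  Position 3 ('e'): no match needed
  Position 4 ('d'): matches sub[1] = 'd'
  Position 5 ('b'): matches sub[2] = 'b'
  Position 6 ('b'): no match needed
  Position 7 ('b'): no match needed
All 3 characters matched => is a subsequence

1


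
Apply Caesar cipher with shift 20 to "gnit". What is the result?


Caesar cipher: shift "gnit" by 20
  'g' (pos 6) + 20 = pos 0 = 'a'
  'n' (pos 13) + 20 = pos 7 = 'h'
  'i' (pos 8) + 20 = pos 2 = 'c'
  't' (pos 19) + 20 = pos 13 = 'n'
Result: ahcn

ahcn


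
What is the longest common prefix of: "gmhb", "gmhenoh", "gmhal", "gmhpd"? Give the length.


Words: gmhb, gmhenoh, gmhal, gmhpd
  Position 0: all 'g' => match
  Position 1: all 'm' => match
  Position 2: all 'h' => match
  Position 3: ('b', 'e', 'a', 'p') => mismatch, stop
LCP = "gmh" (length 3)

3


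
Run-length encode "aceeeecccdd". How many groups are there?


Input: aceeeecccdd
Scanning for consecutive runs:
  Group 1: 'a' x 1 (positions 0-0)
  Group 2: 'c' x 1 (positions 1-1)
  Group 3: 'e' x 4 (positions 2-5)
  Group 4: 'c' x 3 (positions 6-8)
  Group 5: 'd' x 2 (positions 9-10)
Total groups: 5

5


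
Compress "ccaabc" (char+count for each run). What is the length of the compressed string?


Input: ccaabc
Runs:
  'c' x 2 => "c2"
  'a' x 2 => "a2"
  'b' x 1 => "b1"
  'c' x 1 => "c1"
Compressed: "c2a2b1c1"
Compressed length: 8

8


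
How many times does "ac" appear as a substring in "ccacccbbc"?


Searching for "ac" in "ccacccbbc"
Scanning each position:
  Position 0: "cc" => no
  Position 1: "ca" => no
  Position 2: "ac" => MATCH
  Position 3: "cc" => no
  Position 4: "cc" => no
  Position 5: "cb" => no
  Position 6: "bb" => no
  Position 7: "bc" => no
Total occurrences: 1

1


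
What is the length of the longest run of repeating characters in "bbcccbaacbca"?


Input: "bbcccbaacbca"
Scanning for longest run:
  Position 1 ('b'): continues run of 'b', length=2
  Position 2 ('c'): new char, reset run to 1
  Position 3 ('c'): continues run of 'c', length=2
  Position 4 ('c'): continues run of 'c', length=3
  Position 5 ('b'): new char, reset run to 1
  Position 6 ('a'): new char, reset run to 1
  Position 7 ('a'): continues run of 'a', length=2
  Position 8 ('c'): new char, reset run to 1
  Position 9 ('b'): new char, reset run to 1
  Position 10 ('c'): new char, reset run to 1
  Position 11 ('a'): new char, reset run to 1
Longest run: 'c' with length 3

3


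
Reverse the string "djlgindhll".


Input: djlgindhll
Reading characters right to left:
  Position 9: 'l'
  Position 8: 'l'
  Position 7: 'h'
  Position 6: 'd'
  Position 5: 'n'
  Position 4: 'i'
  Position 3: 'g'
  Position 2: 'l'
  Position 1: 'j'
  Position 0: 'd'
Reversed: llhdnigljd

llhdnigljd


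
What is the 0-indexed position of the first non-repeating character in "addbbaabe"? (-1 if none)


Input: addbbaabe
Character frequencies:
  'a': 3
  'b': 3
  'd': 2
  'e': 1
Scanning left to right for freq == 1:
  Position 0 ('a'): freq=3, skip
  Position 1 ('d'): freq=2, skip
  Position 2 ('d'): freq=2, skip
  Position 3 ('b'): freq=3, skip
  Position 4 ('b'): freq=3, skip
  Position 5 ('a'): freq=3, skip
  Position 6 ('a'): freq=3, skip
  Position 7 ('b'): freq=3, skip
  Position 8 ('e'): unique! => answer = 8

8


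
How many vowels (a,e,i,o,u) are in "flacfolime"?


Input: flacfolime
Checking each character:
  'f' at position 0: consonant
  'l' at position 1: consonant
  'a' at position 2: vowel (running total: 1)
  'c' at position 3: consonant
  'f' at position 4: consonant
  'o' at position 5: vowel (running total: 2)
  'l' at position 6: consonant
  'i' at position 7: vowel (running total: 3)
  'm' at position 8: consonant
  'e' at position 9: vowel (running total: 4)
Total vowels: 4

4


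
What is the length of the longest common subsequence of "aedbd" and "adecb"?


LCS of "aedbd" and "adecb"
DP table:
           a    d    e    c    b
      0    0    0    0    0    0
  a   0    1    1    1    1    1
  e   0    1    1    2    2    2
  d   0    1    2    2    2    2
  b   0    1    2    2    2    3
  d   0    1    2    2    2    3
LCS length = dp[5][5] = 3

3


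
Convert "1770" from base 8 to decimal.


Input: "1770" in base 8
Positional expansion:
  Digit '1' (value 1) x 8^3 = 512
  Digit '7' (value 7) x 8^2 = 448
  Digit '7' (value 7) x 8^1 = 56
  Digit '0' (value 0) x 8^0 = 0
Sum = 1016

1016


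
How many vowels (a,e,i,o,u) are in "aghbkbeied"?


Input: aghbkbeied
Checking each character:
  'a' at position 0: vowel (running total: 1)
  'g' at position 1: consonant
  'h' at position 2: consonant
  'b' at position 3: consonant
  'k' at position 4: consonant
  'b' at position 5: consonant
  'e' at position 6: vowel (running total: 2)
  'i' at position 7: vowel (running total: 3)
  'e' at position 8: vowel (running total: 4)
  'd' at position 9: consonant
Total vowels: 4

4


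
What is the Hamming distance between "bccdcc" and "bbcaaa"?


Comparing "bccdcc" and "bbcaaa" position by position:
  Position 0: 'b' vs 'b' => same
  Position 1: 'c' vs 'b' => differ
  Position 2: 'c' vs 'c' => same
  Position 3: 'd' vs 'a' => differ
  Position 4: 'c' vs 'a' => differ
  Position 5: 'c' vs 'a' => differ
Total differences (Hamming distance): 4

4


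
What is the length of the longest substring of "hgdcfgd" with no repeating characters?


Input: "hgdcfgd"
Sliding window (track last position of each char):
  Position 0 ('h'): window [0,0] length 1 -- new best
  Position 1 ('g'): window [0,1] length 2 -- new best
  Position 2 ('d'): window [0,2] length 3 -- new best
  Position 3 ('c'): window [0,3] length 4 -- new best
  Position 4 ('f'): window [0,4] length 5 -- new best
  Position 5 ('g'): repeat (last at 1), move window start to 2
  Position 5 ('g'): window [2,5] length 4
  Position 6 ('d'): repeat (last at 2), move window start to 3
  Position 6 ('d'): window [3,6] length 4
Longest substring with no repeats: "hgdcf" with length 5

5


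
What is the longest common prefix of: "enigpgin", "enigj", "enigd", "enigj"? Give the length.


Words: enigpgin, enigj, enigd, enigj
  Position 0: all 'e' => match
  Position 1: all 'n' => match
  Position 2: all 'i' => match
  Position 3: all 'g' => match
  Position 4: ('p', 'j', 'd', 'j') => mismatch, stop
LCP = "enig" (length 4)

4


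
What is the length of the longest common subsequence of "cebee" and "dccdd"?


LCS of "cebee" and "dccdd"
DP table:
           d    c    c    d    d
      0    0    0    0    0    0
  c   0    0    1    1    1    1
  e   0    0    1    1    1    1
  b   0    0    1    1    1    1
  e   0    0    1    1    1    1
  e   0    0    1    1    1    1
LCS length = dp[5][5] = 1

1


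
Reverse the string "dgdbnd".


Input: dgdbnd
Reading characters right to left:
  Position 5: 'd'
  Position 4: 'n'
  Position 3: 'b'
  Position 2: 'd'
  Position 1: 'g'
  Position 0: 'd'
Reversed: dnbdgd

dnbdgd


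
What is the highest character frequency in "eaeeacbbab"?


Input: eaeeacbbab
Character counts:
  'a': 3
  'b': 3
  'c': 1
  'e': 3
Maximum frequency: 3

3


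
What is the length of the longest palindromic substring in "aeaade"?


Input: "aeaade"
Checking substrings for palindromes:
  [0:3] "aea" (len 3) => palindrome
  [2:4] "aa" (len 2) => palindrome
Longest palindromic substring: "aea" with length 3

3


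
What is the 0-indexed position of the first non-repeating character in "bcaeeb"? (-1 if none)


Input: bcaeeb
Character frequencies:
  'a': 1
  'b': 2
  'c': 1
  'e': 2
Scanning left to right for freq == 1:
  Position 0 ('b'): freq=2, skip
  Position 1 ('c'): unique! => answer = 1

1


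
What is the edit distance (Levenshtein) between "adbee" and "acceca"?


Computing edit distance: "adbee" -> "acceca"
DP table:
           a    c    c    e    c    a
      0    1    2    3    4    5    6
  a   1    0    1    2    3    4    5
  d   2    1    1    2    3    4    5
  b   3    2    2    2    3    4    5
  e   4    3    3    3    2    3    4
  e   5    4    4    4    3    3    4
Edit distance = dp[5][6] = 4

4


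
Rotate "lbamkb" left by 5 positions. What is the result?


Input: "lbamkb", rotate left by 5
First 5 characters: "lbamk"
Remaining characters: "b"
Concatenate remaining + first: "b" + "lbamk" = "blbamk"

blbamk


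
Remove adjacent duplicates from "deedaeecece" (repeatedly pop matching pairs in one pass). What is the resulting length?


Input: deedaeecece
Stack-based adjacent duplicate removal:
  Read 'd': push. Stack: d
  Read 'e': push. Stack: de
  Read 'e': matches stack top 'e' => pop. Stack: d
  Read 'd': matches stack top 'd' => pop. Stack: (empty)
  Read 'a': push. Stack: a
  Read 'e': push. Stack: ae
  Read 'e': matches stack top 'e' => pop. Stack: a
  Read 'c': push. Stack: ac
  Read 'e': push. Stack: ace
  Read 'c': push. Stack: acec
  Read 'e': push. Stack: acece
Final stack: "acece" (length 5)

5


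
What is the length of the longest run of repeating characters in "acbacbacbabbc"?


Input: "acbacbacbabbc"
Scanning for longest run:
  Position 1 ('c'): new char, reset run to 1
  Position 2 ('b'): new char, reset run to 1
  Position 3 ('a'): new char, reset run to 1
  Position 4 ('c'): new char, reset run to 1
  Position 5 ('b'): new char, reset run to 1
  Position 6 ('a'): new char, reset run to 1
  Position 7 ('c'): new char, reset run to 1
  Position 8 ('b'): new char, reset run to 1
  Position 9 ('a'): new char, reset run to 1
  Position 10 ('b'): new char, reset run to 1
  Position 11 ('b'): continues run of 'b', length=2
  Position 12 ('c'): new char, reset run to 1
Longest run: 'b' with length 2

2


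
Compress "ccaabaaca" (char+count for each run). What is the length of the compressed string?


Input: ccaabaaca
Runs:
  'c' x 2 => "c2"
  'a' x 2 => "a2"
  'b' x 1 => "b1"
  'a' x 2 => "a2"
  'c' x 1 => "c1"
  'a' x 1 => "a1"
Compressed: "c2a2b1a2c1a1"
Compressed length: 12

12


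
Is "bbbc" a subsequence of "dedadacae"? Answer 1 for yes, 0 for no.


Check if "bbbc" is a subsequence of "dedadacae"
Greedy scan:
  Position 0 ('d'): no match needed
  Position 1 ('e'): no match needed
  Position 2 ('d'): no match needed
  Position 3 ('a'): no match needed
  Position 4 ('d'): no match needed
  Position 5 ('a'): no match needed
  Position 6 ('c'): no match needed
  Position 7 ('a'): no match needed
  Position 8 ('e'): no match needed
Only matched 0/4 characters => not a subsequence

0


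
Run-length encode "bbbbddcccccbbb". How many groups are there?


Input: bbbbddcccccbbb
Scanning for consecutive runs:
  Group 1: 'b' x 4 (positions 0-3)
  Group 2: 'd' x 2 (positions 4-5)
  Group 3: 'c' x 5 (positions 6-10)
  Group 4: 'b' x 3 (positions 11-13)
Total groups: 4

4


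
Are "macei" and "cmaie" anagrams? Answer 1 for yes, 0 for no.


Strings: "macei", "cmaie"
Sorted first:  aceim
Sorted second: aceim
Sorted forms match => anagrams

1


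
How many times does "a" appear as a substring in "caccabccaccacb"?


Searching for "a" in "caccabccaccacb"
Scanning each position:
  Position 0: "c" => no
  Position 1: "a" => MATCH
  Position 2: "c" => no
  Position 3: "c" => no
  Position 4: "a" => MATCH
  Position 5: "b" => no
  Position 6: "c" => no
  Position 7: "c" => no
  Position 8: "a" => MATCH
  Position 9: "c" => no
  Position 10: "c" => no
  Position 11: "a" => MATCH
  Position 12: "c" => no
  Position 13: "b" => no
Total occurrences: 4

4


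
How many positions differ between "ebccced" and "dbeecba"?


Comparing "ebccced" and "dbeecba" position by position:
  Position 0: 'e' vs 'd' => DIFFER
  Position 1: 'b' vs 'b' => same
  Position 2: 'c' vs 'e' => DIFFER
  Position 3: 'c' vs 'e' => DIFFER
  Position 4: 'c' vs 'c' => same
  Position 5: 'e' vs 'b' => DIFFER
  Position 6: 'd' vs 'a' => DIFFER
Positions that differ: 5

5


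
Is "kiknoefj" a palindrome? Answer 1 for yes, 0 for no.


Input: kiknoefj
Reversed: jfeonkik
  Compare pos 0 ('k') with pos 7 ('j'): MISMATCH
  Compare pos 1 ('i') with pos 6 ('f'): MISMATCH
  Compare pos 2 ('k') with pos 5 ('e'): MISMATCH
  Compare pos 3 ('n') with pos 4 ('o'): MISMATCH
Result: not a palindrome

0


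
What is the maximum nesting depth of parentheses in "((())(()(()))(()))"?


Input: "((())(()(()))(()))"
Tracking depth:
  Position 0 '(': depth becomes 1
  Position 1 '(': depth becomes 2
  Position 2 '(': depth becomes 3
  Position 3 ')': depth becomes 2
  Position 4 ')': depth becomes 1
  Position 5 '(': depth becomes 2
  Position 6 '(': depth becomes 3
  Position 7 ')': depth becomes 2
  Position 8 '(': depth becomes 3
  Position 9 '(': depth becomes 4
  Position 10 ')': depth becomes 3
  Position 11 ')': depth becomes 2
  Position 12 ')': depth becomes 1
  Position 13 '(': depth becomes 2
  Position 14 '(': depth becomes 3
  Position 15 ')': depth becomes 2
  Position 16 ')': depth becomes 1
  Position 17 ')': depth becomes 0
Maximum depth reached: 4

4


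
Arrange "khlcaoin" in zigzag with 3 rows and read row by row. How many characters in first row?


Zigzag "khlcaoin" into 3 rows:
Placing characters:
  'k' => row 0
  'h' => row 1
  'l' => row 2
  'c' => row 1
  'a' => row 0
  'o' => row 1
  'i' => row 2
  'n' => row 1
Rows:
  Row 0: "ka"
  Row 1: "hcon"
  Row 2: "li"
First row length: 2

2


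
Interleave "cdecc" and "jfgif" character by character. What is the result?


Interleaving "cdecc" and "jfgif":
  Position 0: 'c' from first, 'j' from second => "cj"
  Position 1: 'd' from first, 'f' from second => "df"
  Position 2: 'e' from first, 'g' from second => "eg"
  Position 3: 'c' from first, 'i' from second => "ci"
  Position 4: 'c' from first, 'f' from second => "cf"
Result: cjdfegcicf

cjdfegcicf


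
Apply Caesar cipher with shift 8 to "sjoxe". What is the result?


Caesar cipher: shift "sjoxe" by 8
  's' (pos 18) + 8 = pos 0 = 'a'
  'j' (pos 9) + 8 = pos 17 = 'r'
  'o' (pos 14) + 8 = pos 22 = 'w'
  'x' (pos 23) + 8 = pos 5 = 'f'
  'e' (pos 4) + 8 = pos 12 = 'm'
Result: arwfm

arwfm


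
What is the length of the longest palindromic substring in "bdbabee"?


Input: "bdbabee"
Checking substrings for palindromes:
  [0:3] "bdb" (len 3) => palindrome
  [2:5] "bab" (len 3) => palindrome
  [5:7] "ee" (len 2) => palindrome
Longest palindromic substring: "bdb" with length 3

3


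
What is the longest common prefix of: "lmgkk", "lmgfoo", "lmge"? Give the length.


Words: lmgkk, lmgfoo, lmge
  Position 0: all 'l' => match
  Position 1: all 'm' => match
  Position 2: all 'g' => match
  Position 3: ('k', 'f', 'e') => mismatch, stop
LCP = "lmg" (length 3)

3


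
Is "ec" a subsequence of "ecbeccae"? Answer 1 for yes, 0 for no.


Check if "ec" is a subsequence of "ecbeccae"
Greedy scan:
  Position 0 ('e'): matches sub[0] = 'e'
  Position 1 ('c'): matches sub[1] = 'c'
  Position 2 ('b'): no match needed
  Position 3 ('e'): no match needed
  Position 4 ('c'): no match needed
  Position 5 ('c'): no match needed
  Position 6 ('a'): no match needed
  Position 7 ('e'): no match needed
All 2 characters matched => is a subsequence

1
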